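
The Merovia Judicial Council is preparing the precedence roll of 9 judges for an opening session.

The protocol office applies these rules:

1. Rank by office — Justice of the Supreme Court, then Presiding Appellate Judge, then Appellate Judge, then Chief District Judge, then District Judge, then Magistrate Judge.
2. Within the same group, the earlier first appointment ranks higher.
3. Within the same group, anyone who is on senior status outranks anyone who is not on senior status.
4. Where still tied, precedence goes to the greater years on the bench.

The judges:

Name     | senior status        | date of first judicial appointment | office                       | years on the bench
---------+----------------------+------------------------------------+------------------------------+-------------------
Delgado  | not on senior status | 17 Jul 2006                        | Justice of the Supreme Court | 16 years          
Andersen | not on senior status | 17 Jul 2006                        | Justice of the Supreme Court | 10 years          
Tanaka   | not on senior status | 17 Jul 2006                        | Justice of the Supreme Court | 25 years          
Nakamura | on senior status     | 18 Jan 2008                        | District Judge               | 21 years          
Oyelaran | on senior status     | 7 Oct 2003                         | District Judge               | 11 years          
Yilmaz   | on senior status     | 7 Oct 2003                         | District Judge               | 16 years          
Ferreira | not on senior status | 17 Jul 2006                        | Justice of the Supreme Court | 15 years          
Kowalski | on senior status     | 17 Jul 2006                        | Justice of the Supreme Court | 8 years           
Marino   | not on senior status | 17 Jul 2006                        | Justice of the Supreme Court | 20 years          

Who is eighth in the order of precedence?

By office: Kowalski, Tanaka, Marino, Delgado, Ferreira and Andersen (Justice of the Supreme Court); then Yilmaz, Oyelaran and Nakamura (District Judge).
Kowalski, Tanaka, Marino, Delgado, Ferreira and Andersen all have date of first judicial appointment 17 Jul 2006, so the next rule applies.
Among Kowalski, Tanaka, Marino, Delgado, Ferreira and Andersen, on senior status before not on senior status: Kowalski (on senior status) before Tanaka, Marino, Delgado, Ferreira and Andersen (not on senior status).
Among Tanaka, Marino, Delgado, Ferreira and Andersen, by years on the bench (higher first): Tanaka (25 years) before Marino (20 years) before Delgado (16 years) before Ferreira (15 years) before Andersen (10 years).
Among Yilmaz, Oyelaran and Nakamura, by date of first judicial appointment (earlier first): Yilmaz and Oyelaran (7 Oct 2003) before Nakamura (18 Jan 2008).
Yilmaz and Oyelaran are each on senior status, so the next rule applies.
Among Yilmaz and Oyelaran, by years on the bench (higher first): Yilmaz (16 years) before Oyelaran (11 years).
Order: Kowalski, Tanaka, Marino, Delgado, Ferreira, Andersen, Yilmaz, Oyelaran, Nakamura.

Oyelaran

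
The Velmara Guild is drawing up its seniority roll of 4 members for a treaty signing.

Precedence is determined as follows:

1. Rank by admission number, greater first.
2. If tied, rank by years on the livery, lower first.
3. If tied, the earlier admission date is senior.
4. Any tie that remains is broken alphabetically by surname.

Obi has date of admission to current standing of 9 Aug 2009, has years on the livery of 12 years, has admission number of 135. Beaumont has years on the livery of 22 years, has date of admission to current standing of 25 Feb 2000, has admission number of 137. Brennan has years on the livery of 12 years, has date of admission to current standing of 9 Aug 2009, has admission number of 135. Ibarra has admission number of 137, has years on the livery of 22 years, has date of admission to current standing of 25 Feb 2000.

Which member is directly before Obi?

By admission number (higher first): Beaumont and Ibarra (both 137); then Brennan and Obi (both 135).
Beaumont and Ibarra both have years on the livery 22 years, so the next rule applies.
Beaumont and Ibarra both have date of admission to current standing 25 Feb 2000, so the next rule applies.
Among Beaumont and Ibarra, alphabetically by surname: Beaumont before Ibarra.
Brennan and Obi both have years on the livery 12 years, so the next rule applies.
Brennan and Obi both have date of admission to current standing 9 Aug 2009, so the next rule applies.
Among Brennan and Obi, alphabetically by surname: Brennan before Obi.
Order: Beaumont, Ibarra, Brennan, Obi.

Brennan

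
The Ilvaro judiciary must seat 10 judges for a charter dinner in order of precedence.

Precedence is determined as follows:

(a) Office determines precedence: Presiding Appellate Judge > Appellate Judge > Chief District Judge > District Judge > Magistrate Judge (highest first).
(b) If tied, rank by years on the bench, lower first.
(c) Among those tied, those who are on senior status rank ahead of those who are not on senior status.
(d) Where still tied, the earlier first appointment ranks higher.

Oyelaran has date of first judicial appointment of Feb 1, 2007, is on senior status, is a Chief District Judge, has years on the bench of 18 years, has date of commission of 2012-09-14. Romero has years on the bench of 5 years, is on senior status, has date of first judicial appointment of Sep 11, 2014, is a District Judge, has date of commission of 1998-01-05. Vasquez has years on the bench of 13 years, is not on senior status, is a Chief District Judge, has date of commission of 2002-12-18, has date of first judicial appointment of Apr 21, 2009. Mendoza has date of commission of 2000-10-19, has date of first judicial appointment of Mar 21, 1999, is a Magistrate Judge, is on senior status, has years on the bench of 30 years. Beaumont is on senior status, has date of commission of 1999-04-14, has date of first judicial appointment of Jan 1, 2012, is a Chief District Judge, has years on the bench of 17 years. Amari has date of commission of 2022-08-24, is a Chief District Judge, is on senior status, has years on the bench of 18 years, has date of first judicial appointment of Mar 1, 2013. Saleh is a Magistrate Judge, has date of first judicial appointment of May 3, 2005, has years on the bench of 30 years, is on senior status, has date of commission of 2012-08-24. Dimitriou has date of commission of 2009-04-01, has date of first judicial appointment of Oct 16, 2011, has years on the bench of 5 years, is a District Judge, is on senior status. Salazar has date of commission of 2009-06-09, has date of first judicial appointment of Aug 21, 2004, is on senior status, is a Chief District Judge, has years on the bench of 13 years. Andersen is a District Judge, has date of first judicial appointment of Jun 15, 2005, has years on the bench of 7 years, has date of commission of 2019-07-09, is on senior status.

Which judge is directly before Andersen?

Romero

By office: Salazar, Vasquez, Beaumont, Oyelaran and Amari (Chief District Judge); then Dimitriou, Romero and Andersen (District Judge); then Mendoza and Saleh (Magistrate Judge).
Among Salazar, Vasquez, Beaumont, Oyelaran and Amari, by years on the bench (lower first): Salazar and Vasquez (13 years) before Beaumont (17 years) before Oyelaran and Amari (18 years).
Among Salazar and Vasquez, on senior status before not on senior status: Salazar (on senior status) before Vasquez (not on senior status).
Oyelaran and Amari are each on senior status, so the next rule applies.
Among Oyelaran and Amari, by date of first judicial appointment (earlier first): Oyelaran (Feb 1, 2007) before Amari (Mar 1, 2013).
Among Dimitriou, Romero and Andersen, by years on the bench (lower first): Dimitriou and Romero (5 years) before Andersen (7 years).
Dimitriou and Romero are each on senior status, so the next rule applies.
Among Dimitriou and Romero, by date of first judicial appointment (earlier first): Dimitriou (Oct 16, 2011) before Romero (Sep 11, 2014).
Mendoza and Saleh both have years on the bench 30 years, so the next rule applies.
Mendoza and Saleh are each on senior status, so the next rule applies.
Among Mendoza and Saleh, by date of first judicial appointment (earlier first): Mendoza (Mar 21, 1999) before Saleh (May 3, 2005).
Order: Salazar, Vasquez, Beaumont, Oyelaran, Amari, Dimitriou, Romero, Andersen, Mendoza, Saleh.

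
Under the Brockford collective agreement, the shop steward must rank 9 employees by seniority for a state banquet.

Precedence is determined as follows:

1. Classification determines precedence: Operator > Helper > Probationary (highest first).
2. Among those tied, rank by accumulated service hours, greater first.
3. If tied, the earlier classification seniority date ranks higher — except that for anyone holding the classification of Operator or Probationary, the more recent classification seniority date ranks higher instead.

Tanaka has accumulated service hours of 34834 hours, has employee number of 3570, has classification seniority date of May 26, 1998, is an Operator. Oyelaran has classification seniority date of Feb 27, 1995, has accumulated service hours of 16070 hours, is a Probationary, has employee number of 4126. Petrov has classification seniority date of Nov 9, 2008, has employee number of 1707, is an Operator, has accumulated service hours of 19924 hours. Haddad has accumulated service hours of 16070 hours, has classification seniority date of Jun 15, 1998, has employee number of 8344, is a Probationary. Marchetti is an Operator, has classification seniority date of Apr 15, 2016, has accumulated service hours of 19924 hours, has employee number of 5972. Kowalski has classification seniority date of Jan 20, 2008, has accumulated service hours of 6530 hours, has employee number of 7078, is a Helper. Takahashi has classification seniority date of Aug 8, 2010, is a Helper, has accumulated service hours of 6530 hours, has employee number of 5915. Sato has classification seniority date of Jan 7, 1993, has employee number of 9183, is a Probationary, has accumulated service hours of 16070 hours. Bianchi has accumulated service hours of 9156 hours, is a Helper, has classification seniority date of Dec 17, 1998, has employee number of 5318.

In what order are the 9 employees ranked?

Tanaka, Marchetti, Petrov, Bianchi, Kowalski, Takahashi, Haddad, Oyelaran, Sato

By classification: Tanaka, Marchetti and Petrov (Operator); then Bianchi, Kowalski and Takahashi (Helper); then Haddad, Oyelaran and Sato (Probationary).
Among Tanaka, Marchetti and Petrov, by accumulated service hours (higher first): Tanaka (34834 hours) before Marchetti and Petrov (19924 hours).
Among Marchetti and Petrov, by classification seniority date (later first) (reversed rule for this group): Marchetti (Apr 15, 2016) before Petrov (Nov 9, 2008).
Among Bianchi, Kowalski and Takahashi, by accumulated service hours (higher first): Bianchi (9156 hours) before Kowalski and Takahashi (6530 hours).
Among Kowalski and Takahashi, by classification seniority date (earlier first): Kowalski (Jan 20, 2008) before Takahashi (Aug 8, 2010).
Haddad, Oyelaran and Sato all have accumulated service hours 16070 hours, so the next rule applies.
Among Haddad, Oyelaran and Sato, by classification seniority date (later first) (reversed rule for this group): Haddad (Jun 15, 1998) before Oyelaran (Feb 27, 1995) before Sato (Jan 7, 1993).
Full order: Tanaka, Marchetti, Petrov, Bianchi, Kowalski, Takahashi, Haddad, Oyelaran, Sato.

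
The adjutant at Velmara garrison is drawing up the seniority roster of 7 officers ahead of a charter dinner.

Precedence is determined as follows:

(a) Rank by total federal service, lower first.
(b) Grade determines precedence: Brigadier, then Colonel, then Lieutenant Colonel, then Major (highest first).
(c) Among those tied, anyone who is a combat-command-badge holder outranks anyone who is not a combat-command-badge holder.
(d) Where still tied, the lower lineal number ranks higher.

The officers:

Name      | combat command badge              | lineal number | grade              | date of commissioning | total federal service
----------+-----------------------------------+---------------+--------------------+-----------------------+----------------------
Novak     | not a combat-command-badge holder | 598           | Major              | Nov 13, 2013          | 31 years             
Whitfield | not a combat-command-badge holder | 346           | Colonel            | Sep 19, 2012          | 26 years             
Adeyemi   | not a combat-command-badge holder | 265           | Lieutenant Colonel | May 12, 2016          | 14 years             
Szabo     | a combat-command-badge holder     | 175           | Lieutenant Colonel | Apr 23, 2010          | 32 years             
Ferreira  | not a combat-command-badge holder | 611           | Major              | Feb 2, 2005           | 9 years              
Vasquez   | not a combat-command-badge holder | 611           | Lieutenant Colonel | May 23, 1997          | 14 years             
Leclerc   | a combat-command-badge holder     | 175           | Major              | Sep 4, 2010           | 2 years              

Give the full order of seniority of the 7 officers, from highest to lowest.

Leclerc, Ferreira, Adeyemi, Vasquez, Whitfield, Novak, Szabo

By total federal service (lower first): Leclerc (2 years); then Ferreira (9 years); then Adeyemi and Vasquez (both 14 years); then Whitfield (26 years); then Novak (31 years); then Szabo (32 years).
Adeyemi and Vasquez are each Lieutenant Colonel, so the next rule applies.
Adeyemi and Vasquez are each not a combat-command-badge holder, so the next rule applies.
Among Adeyemi and Vasquez, by lineal number (lower first): Adeyemi (265) before Vasquez (611).
Full order: Leclerc, Ferreira, Adeyemi, Vasquez, Whitfield, Novak, Szabo.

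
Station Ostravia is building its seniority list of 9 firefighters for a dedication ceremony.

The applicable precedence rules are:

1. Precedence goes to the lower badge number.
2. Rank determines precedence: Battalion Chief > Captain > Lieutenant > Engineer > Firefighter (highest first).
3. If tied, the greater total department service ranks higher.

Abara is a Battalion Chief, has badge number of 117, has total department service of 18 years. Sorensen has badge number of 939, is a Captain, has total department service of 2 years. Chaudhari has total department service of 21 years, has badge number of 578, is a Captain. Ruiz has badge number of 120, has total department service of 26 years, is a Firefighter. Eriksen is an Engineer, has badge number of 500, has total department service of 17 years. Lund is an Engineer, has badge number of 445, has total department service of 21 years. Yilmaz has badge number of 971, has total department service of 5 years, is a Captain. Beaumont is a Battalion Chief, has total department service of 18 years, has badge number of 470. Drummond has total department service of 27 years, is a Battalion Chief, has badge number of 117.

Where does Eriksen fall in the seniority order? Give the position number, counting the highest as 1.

By badge number (lower first): Drummond and Abara (both 117); then Ruiz (120); then Lund (445); then Beaumont (470); then Eriksen (500); then Chaudhari (578); then Sorensen (939); then Yilmaz (971).
Drummond and Abara are each Battalion Chief, so the next rule applies.
Among Drummond and Abara, by total department service (higher first): Drummond (27 years) before Abara (18 years).
Order: Drummond, Abara, Ruiz, Lund, Beaumont, Eriksen, Chaudhari, Sorensen, Yilmaz. So position 6.

6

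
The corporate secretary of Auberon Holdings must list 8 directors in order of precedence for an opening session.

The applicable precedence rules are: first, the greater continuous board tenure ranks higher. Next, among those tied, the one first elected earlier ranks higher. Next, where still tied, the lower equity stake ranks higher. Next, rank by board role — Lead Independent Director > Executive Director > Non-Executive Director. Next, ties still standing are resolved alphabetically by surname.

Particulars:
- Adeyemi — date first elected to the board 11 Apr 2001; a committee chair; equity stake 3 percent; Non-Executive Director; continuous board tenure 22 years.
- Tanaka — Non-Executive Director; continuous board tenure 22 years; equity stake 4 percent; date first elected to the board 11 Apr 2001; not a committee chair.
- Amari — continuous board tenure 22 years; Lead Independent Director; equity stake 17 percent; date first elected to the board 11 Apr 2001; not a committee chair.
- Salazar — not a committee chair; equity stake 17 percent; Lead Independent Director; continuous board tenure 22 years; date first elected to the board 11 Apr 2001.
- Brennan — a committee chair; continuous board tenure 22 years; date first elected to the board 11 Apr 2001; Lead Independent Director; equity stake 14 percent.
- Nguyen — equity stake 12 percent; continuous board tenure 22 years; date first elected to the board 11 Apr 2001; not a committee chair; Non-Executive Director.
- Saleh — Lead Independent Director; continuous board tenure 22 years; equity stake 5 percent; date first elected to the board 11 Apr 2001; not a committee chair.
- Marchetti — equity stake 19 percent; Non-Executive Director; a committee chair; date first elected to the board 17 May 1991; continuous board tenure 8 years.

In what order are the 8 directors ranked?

By continuous board tenure (higher first): Adeyemi, Tanaka, Saleh, Nguyen, Brennan, Amari and Salazar (each 22 years); then Marchetti (8 years).
Adeyemi, Tanaka, Saleh, Nguyen, Brennan, Amari and Salazar all have date first elected to the board 11 Apr 2001, so the next rule applies.
Among Adeyemi, Tanaka, Saleh, Nguyen, Brennan, Amari and Salazar, by equity stake (lower first): Adeyemi (3 percent) before Tanaka (4 percent) before Saleh (5 percent) before Nguyen (12 percent) before Brennan (14 percent) before Amari and Salazar (17 percent).
Amari and Salazar are each Lead Independent Director, so the next rule applies.
Among Amari and Salazar, alphabetically by surname: Amari before Salazar.
Full order: Adeyemi, Tanaka, Saleh, Nguyen, Brennan, Amari, Salazar, Marchetti.

Adeyemi, Tanaka, Saleh, Nguyen, Brennan, Amari, Salazar, Marchetti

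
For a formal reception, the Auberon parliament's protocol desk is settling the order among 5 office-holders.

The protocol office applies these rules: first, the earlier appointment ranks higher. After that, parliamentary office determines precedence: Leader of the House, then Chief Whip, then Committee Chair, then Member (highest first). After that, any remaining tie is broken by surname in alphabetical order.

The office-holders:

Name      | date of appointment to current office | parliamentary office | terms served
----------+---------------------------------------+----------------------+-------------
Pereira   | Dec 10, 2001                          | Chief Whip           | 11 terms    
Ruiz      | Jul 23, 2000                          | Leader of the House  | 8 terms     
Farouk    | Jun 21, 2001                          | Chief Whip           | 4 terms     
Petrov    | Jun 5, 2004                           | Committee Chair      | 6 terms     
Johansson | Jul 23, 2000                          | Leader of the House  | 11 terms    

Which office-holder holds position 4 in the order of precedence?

Pereira

By date of appointment to current office (earlier first): Johansson and Ruiz (both Jul 23, 2000); then Farouk (Jun 21, 2001); then Pereira (Dec 10, 2001); then Petrov (Jun 5, 2004).
Johansson and Ruiz are each Leader of the House, so the next rule applies.
Among Johansson and Ruiz, alphabetically by surname: Johansson before Ruiz.
Order: Johansson, Ruiz, Farouk, Pereira, Petrov.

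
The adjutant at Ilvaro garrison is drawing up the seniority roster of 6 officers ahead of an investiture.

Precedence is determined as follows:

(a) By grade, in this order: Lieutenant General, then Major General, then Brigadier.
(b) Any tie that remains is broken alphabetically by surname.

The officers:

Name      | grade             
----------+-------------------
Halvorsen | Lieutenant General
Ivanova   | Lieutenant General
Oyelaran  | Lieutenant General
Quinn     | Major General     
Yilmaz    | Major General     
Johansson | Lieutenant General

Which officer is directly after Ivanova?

By grade: Halvorsen, Ivanova, Johansson and Oyelaran (Lieutenant General); then Quinn and Yilmaz (Major General).
Among Halvorsen, Ivanova, Johansson and Oyelaran, alphabetically by surname: Halvorsen before Ivanova before Johansson before Oyelaran.
Among Quinn and Yilmaz, alphabetically by surname: Quinn before Yilmaz.
Order: Halvorsen, Ivanova, Johansson, Oyelaran, Quinn, Yilmaz.

Johansson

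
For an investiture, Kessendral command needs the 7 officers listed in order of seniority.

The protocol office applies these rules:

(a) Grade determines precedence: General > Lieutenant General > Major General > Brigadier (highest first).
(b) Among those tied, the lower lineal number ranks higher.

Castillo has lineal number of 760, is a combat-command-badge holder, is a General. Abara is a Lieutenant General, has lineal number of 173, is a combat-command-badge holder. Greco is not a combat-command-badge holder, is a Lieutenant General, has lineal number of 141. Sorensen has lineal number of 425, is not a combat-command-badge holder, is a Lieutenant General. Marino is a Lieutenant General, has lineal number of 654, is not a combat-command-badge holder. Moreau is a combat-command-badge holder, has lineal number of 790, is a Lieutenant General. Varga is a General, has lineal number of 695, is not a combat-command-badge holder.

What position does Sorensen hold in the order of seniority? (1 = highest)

5

By grade: Varga and Castillo (General); then Greco, Abara, Sorensen, Marino and Moreau (Lieutenant General).
Among Varga and Castillo, by lineal number (lower first): Varga (695) before Castillo (760).
Among Greco, Abara, Sorensen, Marino and Moreau, by lineal number (lower first): Greco (141) before Abara (173) before Sorensen (425) before Marino (654) before Moreau (790).
Order: Varga, Castillo, Greco, Abara, Sorensen, Marino, Moreau. So position 5.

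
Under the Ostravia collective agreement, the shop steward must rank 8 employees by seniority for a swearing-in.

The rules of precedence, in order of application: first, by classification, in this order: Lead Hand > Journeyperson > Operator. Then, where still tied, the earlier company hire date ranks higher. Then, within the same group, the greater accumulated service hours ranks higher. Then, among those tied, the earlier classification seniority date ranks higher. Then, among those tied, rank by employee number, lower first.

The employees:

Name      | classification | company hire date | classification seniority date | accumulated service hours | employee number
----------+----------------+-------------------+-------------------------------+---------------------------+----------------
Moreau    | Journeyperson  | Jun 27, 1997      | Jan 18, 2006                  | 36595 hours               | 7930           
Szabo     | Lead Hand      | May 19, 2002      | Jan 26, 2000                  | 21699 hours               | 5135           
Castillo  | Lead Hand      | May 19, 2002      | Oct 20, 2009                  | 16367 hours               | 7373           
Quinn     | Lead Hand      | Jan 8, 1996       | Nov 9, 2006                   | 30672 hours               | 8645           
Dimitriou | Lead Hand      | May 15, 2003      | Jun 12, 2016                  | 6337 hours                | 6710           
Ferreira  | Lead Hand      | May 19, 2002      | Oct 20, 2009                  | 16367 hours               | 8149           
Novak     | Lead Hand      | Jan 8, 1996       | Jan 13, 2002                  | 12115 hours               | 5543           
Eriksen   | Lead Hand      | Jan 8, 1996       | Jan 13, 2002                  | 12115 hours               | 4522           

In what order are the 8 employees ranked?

Quinn, Eriksen, Novak, Szabo, Castillo, Ferreira, Dimitriou, Moreau

By classification: Quinn, Eriksen, Novak, Szabo, Castillo, Ferreira and Dimitriou (Lead Hand); then Moreau (Journeyperson).
Among Quinn, Eriksen, Novak, Szabo, Castillo, Ferreira and Dimitriou, by company hire date (earlier first): Quinn, Eriksen and Novak (Jan 8, 1996) before Szabo, Castillo and Ferreira (May 19, 2002) before Dimitriou (May 15, 2003).
Among Quinn, Eriksen and Novak, by accumulated service hours (higher first): Quinn (30672 hours) before Eriksen and Novak (12115 hours).
Eriksen and Novak both have classification seniority date Jan 13, 2002, so the next rule applies.
Among Eriksen and Novak, by employee number (lower first): Eriksen (4522) before Novak (5543).
Among Szabo, Castillo and Ferreira, by accumulated service hours (higher first): Szabo (21699 hours) before Castillo and Ferreira (16367 hours).
Castillo and Ferreira both have classification seniority date Oct 20, 2009, so the next rule applies.
Among Castillo and Ferreira, by employee number (lower first): Castillo (7373) before Ferreira (8149).
Full order: Quinn, Eriksen, Novak, Szabo, Castillo, Ferreira, Dimitriou, Moreau.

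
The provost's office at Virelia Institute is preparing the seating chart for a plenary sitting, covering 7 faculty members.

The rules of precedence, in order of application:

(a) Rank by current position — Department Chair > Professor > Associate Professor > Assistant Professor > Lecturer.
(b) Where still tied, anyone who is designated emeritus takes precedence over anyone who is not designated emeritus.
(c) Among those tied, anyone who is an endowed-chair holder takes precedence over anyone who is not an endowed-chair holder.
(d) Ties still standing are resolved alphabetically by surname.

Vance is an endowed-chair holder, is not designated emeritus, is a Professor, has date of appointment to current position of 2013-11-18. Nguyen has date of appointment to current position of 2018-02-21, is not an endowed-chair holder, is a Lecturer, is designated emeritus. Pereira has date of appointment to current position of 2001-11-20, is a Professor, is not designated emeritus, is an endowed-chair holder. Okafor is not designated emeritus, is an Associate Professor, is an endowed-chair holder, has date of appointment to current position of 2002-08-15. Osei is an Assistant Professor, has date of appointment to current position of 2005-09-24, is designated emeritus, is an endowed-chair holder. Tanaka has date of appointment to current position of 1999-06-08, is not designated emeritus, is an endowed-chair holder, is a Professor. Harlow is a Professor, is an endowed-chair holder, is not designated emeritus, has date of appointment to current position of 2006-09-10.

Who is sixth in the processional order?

Osei

By current position: Harlow, Pereira, Tanaka and Vance (Professor); then Okafor (Associate Professor); then Osei (Assistant Professor); then Nguyen (Lecturer).
Harlow, Pereira, Tanaka and Vance are each not designated emeritus, so the next rule applies.
Harlow, Pereira, Tanaka and Vance are each an endowed-chair holder, so the next rule applies.
Among Harlow, Pereira, Tanaka and Vance, alphabetically by surname: Harlow before Pereira before Tanaka before Vance.
Order: Harlow, Pereira, Tanaka, Vance, Okafor, Osei, Nguyen.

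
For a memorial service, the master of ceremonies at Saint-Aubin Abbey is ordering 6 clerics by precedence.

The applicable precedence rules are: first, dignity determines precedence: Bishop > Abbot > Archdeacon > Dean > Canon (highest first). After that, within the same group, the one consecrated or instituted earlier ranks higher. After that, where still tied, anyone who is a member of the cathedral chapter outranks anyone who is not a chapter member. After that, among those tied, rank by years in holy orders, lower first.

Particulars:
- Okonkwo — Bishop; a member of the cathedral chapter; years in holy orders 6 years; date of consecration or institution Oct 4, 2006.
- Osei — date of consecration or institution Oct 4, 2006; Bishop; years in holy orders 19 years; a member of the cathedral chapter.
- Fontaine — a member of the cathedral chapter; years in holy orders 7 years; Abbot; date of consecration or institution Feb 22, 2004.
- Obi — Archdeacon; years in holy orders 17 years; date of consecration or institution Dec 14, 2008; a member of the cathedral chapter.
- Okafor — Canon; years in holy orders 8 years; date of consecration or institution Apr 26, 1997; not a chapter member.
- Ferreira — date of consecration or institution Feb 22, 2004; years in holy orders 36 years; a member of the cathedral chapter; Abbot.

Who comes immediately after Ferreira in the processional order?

By dignity: Okonkwo and Osei (Bishop); then Fontaine and Ferreira (Abbot); then Obi (Archdeacon); then Okafor (Canon).
Okonkwo and Osei both have date of consecration or institution Oct 4, 2006, so the next rule applies.
Okonkwo and Osei are each a member of the cathedral chapter, so the next rule applies.
Among Okonkwo and Osei, by years in holy orders (lower first): Okonkwo (6 years) before Osei (19 years).
Fontaine and Ferreira both have date of consecration or institution Feb 22, 2004, so the next rule applies.
Fontaine and Ferreira are each a member of the cathedral chapter, so the next rule applies.
Among Fontaine and Ferreira, by years in holy orders (lower first): Fontaine (7 years) before Ferreira (36 years).
Order: Okonkwo, Osei, Fontaine, Ferreira, Obi, Okafor.

Obi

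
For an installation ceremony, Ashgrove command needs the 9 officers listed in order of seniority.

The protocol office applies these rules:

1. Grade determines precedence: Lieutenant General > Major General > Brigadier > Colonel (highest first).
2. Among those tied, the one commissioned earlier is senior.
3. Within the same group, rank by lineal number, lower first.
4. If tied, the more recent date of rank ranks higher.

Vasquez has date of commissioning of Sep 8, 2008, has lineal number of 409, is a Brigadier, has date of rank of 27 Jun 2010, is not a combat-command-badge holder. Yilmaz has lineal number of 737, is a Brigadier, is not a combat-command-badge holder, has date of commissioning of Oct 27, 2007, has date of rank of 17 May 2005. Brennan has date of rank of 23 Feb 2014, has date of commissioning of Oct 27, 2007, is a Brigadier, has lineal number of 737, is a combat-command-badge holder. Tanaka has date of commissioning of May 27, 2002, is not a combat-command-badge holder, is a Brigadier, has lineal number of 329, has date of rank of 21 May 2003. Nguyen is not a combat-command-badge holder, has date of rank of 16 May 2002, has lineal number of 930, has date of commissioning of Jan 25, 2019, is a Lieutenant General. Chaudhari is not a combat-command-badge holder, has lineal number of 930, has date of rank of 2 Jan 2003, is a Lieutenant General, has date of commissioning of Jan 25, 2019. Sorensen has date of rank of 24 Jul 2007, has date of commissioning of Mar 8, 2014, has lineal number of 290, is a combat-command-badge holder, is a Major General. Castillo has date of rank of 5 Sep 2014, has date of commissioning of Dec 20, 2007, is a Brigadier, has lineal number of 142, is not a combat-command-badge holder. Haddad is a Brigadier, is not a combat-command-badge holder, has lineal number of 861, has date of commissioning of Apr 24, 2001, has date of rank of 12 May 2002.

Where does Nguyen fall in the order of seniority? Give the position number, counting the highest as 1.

By grade: Chaudhari and Nguyen (Lieutenant General); then Sorensen (Major General); then Haddad, Tanaka, Brennan, Yilmaz, Castillo and Vasquez (Brigadier).
Chaudhari and Nguyen both have date of commissioning Jan 25, 2019, so the next rule applies.
Chaudhari and Nguyen both have lineal number 930, so the next rule applies.
Among Chaudhari and Nguyen, by date of rank (later first): Chaudhari (2 Jan 2003) before Nguyen (16 May 2002).
Among Haddad, Tanaka, Brennan, Yilmaz, Castillo and Vasquez, by date of commissioning (earlier first): Haddad (Apr 24, 2001) before Tanaka (May 27, 2002) before Brennan and Yilmaz (Oct 27, 2007) before Castillo (Dec 20, 2007) before Vasquez (Sep 8, 2008).
Brennan and Yilmaz both have lineal number 737, so the next rule applies.
Among Brennan and Yilmaz, by date of rank (later first): Brennan (23 Feb 2014) before Yilmaz (17 May 2005).
Order: Chaudhari, Nguyen, Sorensen, Haddad, Tanaka, Brennan, Yilmaz, Castillo, Vasquez. So position 2.

2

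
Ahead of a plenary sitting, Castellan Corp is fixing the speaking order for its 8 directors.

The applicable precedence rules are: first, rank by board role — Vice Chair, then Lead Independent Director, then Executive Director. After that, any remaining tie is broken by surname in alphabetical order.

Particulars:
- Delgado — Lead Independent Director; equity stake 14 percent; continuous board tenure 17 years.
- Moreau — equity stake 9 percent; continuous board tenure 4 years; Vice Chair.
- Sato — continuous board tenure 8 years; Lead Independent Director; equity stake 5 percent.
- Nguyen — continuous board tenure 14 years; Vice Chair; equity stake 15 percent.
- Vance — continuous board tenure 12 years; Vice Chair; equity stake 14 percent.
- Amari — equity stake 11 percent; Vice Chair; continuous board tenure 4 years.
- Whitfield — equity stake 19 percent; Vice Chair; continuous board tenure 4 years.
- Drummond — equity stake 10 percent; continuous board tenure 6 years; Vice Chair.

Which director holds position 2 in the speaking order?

Drummond

By board role: Amari, Drummond, Moreau, Nguyen, Vance and Whitfield (Vice Chair); then Delgado and Sato (Lead Independent Director).
Among Amari, Drummond, Moreau, Nguyen, Vance and Whitfield, alphabetically by surname: Amari before Drummond before Moreau before Nguyen before Vance before Whitfield.
Among Delgado and Sato, alphabetically by surname: Delgado before Sato.
Order: Amari, Drummond, Moreau, Nguyen, Vance, Whitfield, Delgado, Sato.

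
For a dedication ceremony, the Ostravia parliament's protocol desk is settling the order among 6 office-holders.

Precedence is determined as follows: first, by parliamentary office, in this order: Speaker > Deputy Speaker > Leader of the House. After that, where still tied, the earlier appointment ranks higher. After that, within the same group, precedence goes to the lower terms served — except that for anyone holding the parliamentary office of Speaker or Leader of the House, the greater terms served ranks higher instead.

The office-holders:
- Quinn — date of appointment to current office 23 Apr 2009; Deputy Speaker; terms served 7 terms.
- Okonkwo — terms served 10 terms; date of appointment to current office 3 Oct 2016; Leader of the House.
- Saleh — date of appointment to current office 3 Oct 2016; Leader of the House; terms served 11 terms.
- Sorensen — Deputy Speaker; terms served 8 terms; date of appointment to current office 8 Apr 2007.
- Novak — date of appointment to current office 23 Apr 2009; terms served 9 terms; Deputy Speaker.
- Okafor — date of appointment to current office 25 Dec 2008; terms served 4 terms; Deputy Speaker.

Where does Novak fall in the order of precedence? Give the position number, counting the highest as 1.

By parliamentary office: Sorensen, Okafor, Quinn and Novak (Deputy Speaker); then Saleh and Okonkwo (Leader of the House).
Among Sorensen, Okafor, Quinn and Novak, by date of appointment to current office (earlier first): Sorensen (8 Apr 2007) before Okafor (25 Dec 2008) before Quinn and Novak (23 Apr 2009).
Among Quinn and Novak, by terms served (lower first): Quinn (7 terms) before Novak (9 terms).
Saleh and Okonkwo both have date of appointment to current office 3 Oct 2016, so the next rule applies.
Among Saleh and Okonkwo, by terms served (higher first) (reversed rule for this group): Saleh (11 terms) before Okonkwo (10 terms).
Order: Sorensen, Okafor, Quinn, Novak, Saleh, Okonkwo. So position 4.

4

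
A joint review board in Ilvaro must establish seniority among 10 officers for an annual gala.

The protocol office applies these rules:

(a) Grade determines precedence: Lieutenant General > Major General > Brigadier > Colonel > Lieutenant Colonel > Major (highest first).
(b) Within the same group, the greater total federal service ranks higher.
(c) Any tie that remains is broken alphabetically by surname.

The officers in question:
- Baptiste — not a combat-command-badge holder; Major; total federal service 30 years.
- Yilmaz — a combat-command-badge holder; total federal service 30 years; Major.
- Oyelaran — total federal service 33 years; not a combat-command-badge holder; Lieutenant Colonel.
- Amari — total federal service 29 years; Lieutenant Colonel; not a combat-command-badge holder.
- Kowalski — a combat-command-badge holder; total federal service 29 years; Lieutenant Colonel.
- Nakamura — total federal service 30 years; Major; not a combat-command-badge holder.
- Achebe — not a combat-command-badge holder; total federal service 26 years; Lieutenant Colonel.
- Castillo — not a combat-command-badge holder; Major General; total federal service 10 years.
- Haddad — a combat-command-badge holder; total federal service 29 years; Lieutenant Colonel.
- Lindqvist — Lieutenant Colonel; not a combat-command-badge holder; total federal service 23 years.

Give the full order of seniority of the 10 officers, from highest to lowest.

By grade: Castillo (Major General); then Oyelaran, Amari, Haddad, Kowalski, Achebe and Lindqvist (Lieutenant Colonel); then Baptiste, Nakamura and Yilmaz (Major).
Among Oyelaran, Amari, Haddad, Kowalski, Achebe and Lindqvist, by total federal service (higher first): Oyelaran (33 years) before Amari, Haddad and Kowalski (29 years) before Achebe (26 years) before Lindqvist (23 years).
Among Amari, Haddad and Kowalski, alphabetically by surname: Amari before Haddad before Kowalski.
Baptiste, Nakamura and Yilmaz all have total federal service 30 years, so the next rule applies.
Among Baptiste, Nakamura and Yilmaz, alphabetically by surname: Baptiste before Nakamura before Yilmaz.
Full order: Castillo, Oyelaran, Amari, Haddad, Kowalski, Achebe, Lindqvist, Baptiste, Nakamura, Yilmaz.

Castillo, Oyelaran, Amari, Haddad, Kowalski, Achebe, Lindqvist, Baptiste, Nakamura, Yilmaz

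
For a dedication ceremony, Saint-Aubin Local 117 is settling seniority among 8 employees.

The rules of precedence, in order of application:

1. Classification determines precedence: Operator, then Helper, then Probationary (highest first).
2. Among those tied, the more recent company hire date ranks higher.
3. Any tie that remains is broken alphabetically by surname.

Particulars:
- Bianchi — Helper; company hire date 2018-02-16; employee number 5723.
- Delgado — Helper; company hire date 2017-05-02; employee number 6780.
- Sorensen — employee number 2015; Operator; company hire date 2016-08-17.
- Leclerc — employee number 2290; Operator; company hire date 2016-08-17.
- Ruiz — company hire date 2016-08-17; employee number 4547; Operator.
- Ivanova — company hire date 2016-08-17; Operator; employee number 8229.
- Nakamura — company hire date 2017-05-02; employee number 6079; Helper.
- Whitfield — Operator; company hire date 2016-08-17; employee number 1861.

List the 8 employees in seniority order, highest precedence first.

Ivanova, Leclerc, Ruiz, Sorensen, Whitfield, Bianchi, Delgado, Nakamura

By classification: Ivanova, Leclerc, Ruiz, Sorensen and Whitfield (Operator); then Bianchi, Delgado and Nakamura (Helper).
Ivanova, Leclerc, Ruiz, Sorensen and Whitfield all have company hire date 2016-08-17, so the next rule applies.
Among Ivanova, Leclerc, Ruiz, Sorensen and Whitfield, alphabetically by surname: Ivanova before Leclerc before Ruiz before Sorensen before Whitfield.
Among Bianchi, Delgado and Nakamura, by company hire date (later first): Bianchi (2018-02-16) before Delgado and Nakamura (2017-05-02).
Among Delgado and Nakamura, alphabetically by surname: Delgado before Nakamura.
Full order: Ivanova, Leclerc, Ruiz, Sorensen, Whitfield, Bianchi, Delgado, Nakamura.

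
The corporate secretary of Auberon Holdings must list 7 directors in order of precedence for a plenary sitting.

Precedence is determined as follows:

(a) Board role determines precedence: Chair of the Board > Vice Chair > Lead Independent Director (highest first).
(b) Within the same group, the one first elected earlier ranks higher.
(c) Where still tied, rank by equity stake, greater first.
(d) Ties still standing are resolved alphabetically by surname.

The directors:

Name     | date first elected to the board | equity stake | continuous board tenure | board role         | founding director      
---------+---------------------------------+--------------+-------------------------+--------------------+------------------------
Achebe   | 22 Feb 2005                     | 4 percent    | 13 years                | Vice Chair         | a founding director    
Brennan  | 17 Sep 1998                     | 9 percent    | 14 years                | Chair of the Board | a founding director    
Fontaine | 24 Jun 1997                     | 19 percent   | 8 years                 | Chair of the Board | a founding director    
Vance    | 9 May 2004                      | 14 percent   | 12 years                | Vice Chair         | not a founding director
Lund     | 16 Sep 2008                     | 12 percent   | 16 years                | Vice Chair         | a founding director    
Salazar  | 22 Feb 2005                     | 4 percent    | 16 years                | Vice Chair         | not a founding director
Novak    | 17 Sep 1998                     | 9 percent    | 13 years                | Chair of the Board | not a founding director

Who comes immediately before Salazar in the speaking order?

By board role: Fontaine, Brennan and Novak (Chair of the Board); then Vance, Achebe, Salazar and Lund (Vice Chair).
Among Fontaine, Brennan and Novak, by date first elected to the board (earlier first): Fontaine (24 Jun 1997) before Brennan and Novak (17 Sep 1998).
Brennan and Novak both have equity stake 9 percent, so the next rule applies.
Among Brennan and Novak, alphabetically by surname: Brennan before Novak.
Among Vance, Achebe, Salazar and Lund, by date first elected to the board (earlier first): Vance (9 May 2004) before Achebe and Salazar (22 Feb 2005) before Lund (16 Sep 2008).
Achebe and Salazar both have equity stake 4 percent, so the next rule applies.
Among Achebe and Salazar, alphabetically by surname: Achebe before Salazar.
Order: Fontaine, Brennan, Novak, Vance, Achebe, Salazar, Lund.

Achebe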